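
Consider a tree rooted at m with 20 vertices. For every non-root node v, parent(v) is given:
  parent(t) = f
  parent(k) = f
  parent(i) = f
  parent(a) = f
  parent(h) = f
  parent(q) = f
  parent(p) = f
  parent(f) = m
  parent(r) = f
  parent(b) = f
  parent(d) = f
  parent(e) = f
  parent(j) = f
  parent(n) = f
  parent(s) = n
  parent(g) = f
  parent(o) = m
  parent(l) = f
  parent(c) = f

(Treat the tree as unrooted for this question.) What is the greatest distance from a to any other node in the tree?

3

Distances from a peak at 3, attained at o (s also at distance 3).
a–f–m–o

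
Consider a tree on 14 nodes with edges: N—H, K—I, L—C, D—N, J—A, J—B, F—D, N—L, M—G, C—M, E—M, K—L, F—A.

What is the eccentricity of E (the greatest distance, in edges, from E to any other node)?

The node farthest from E is B, via E – M – C – L – N – D – F – A – J – B — 9 edges.

9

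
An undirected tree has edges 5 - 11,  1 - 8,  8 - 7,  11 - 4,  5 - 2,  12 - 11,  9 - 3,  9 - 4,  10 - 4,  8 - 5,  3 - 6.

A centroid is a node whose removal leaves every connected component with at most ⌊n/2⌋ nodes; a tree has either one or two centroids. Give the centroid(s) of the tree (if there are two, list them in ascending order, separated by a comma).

11

Delete 11: the remaining components have sizes 5, 5, 1. Max 5 ≤ 6, so 11 is a centroid.
No neighbour of 11 does as well, so 11 is the unique centroid.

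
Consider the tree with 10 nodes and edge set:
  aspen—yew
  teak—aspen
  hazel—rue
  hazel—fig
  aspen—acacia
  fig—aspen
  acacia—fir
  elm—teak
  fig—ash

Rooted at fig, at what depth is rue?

Path from fig to rue: fig – hazel – rue, which has 2 edges.

2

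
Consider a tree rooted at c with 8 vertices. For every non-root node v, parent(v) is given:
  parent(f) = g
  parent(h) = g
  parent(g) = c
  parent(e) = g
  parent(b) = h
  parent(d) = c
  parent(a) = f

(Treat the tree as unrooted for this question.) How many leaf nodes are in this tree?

4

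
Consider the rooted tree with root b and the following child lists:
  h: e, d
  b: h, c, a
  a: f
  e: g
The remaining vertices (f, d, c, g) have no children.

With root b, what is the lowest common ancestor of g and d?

h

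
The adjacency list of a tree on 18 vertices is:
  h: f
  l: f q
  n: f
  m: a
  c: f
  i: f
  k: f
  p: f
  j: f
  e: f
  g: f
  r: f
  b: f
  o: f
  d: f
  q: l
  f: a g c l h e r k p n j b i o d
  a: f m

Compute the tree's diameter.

4

A longest path is q–l–f–a–m, with 4 edges.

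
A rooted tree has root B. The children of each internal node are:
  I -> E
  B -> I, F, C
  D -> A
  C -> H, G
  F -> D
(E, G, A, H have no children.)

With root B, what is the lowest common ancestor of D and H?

Path D→root: D F B; path H→root: H C B.
First common node: B.

B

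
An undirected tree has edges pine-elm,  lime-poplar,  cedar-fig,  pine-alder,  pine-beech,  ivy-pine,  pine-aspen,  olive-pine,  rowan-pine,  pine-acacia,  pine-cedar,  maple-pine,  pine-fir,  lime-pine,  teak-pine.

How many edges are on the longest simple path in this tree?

4

Starting from poplar, a farthest node is fig at distance 4.
One longest path: poplar–lime–pine–cedar–fig.
So the diameter is 4.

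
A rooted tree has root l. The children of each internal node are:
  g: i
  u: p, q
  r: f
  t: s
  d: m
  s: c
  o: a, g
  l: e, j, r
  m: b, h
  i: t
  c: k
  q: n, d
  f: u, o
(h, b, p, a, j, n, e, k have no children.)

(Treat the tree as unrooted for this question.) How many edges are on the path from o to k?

6

Walking from o: o - g - i - t - s - c - k. Length 6.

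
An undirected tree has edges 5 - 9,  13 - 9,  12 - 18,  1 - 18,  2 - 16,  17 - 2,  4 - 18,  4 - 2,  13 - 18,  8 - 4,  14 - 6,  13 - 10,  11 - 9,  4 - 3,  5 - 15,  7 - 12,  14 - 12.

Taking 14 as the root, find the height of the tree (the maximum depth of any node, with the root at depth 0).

A deepest node is 15, reached by 14-12-18-13-9-5-15.
That path has 6 edges, so the height is 6.

6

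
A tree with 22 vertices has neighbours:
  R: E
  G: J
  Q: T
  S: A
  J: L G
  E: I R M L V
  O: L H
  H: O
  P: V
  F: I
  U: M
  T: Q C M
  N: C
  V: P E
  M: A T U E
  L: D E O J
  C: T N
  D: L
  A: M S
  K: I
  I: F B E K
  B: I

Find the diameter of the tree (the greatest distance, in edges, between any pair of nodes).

7

Starting from N, a farthest node is G at distance 7.
One longest path: N–C–T–M–E–L–J–G.
So the diameter is 7.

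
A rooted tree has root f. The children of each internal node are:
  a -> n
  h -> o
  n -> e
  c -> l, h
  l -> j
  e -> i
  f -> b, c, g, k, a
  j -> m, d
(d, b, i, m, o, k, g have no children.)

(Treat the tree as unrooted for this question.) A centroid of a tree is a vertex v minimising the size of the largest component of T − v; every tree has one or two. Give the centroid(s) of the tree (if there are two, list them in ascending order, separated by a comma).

Delete f: the remaining components have sizes 7, 4, 1, 1, 1. Max 7 ≤ 7, so f is a centroid.
No neighbour of f does as well, so f is the unique centroid.

f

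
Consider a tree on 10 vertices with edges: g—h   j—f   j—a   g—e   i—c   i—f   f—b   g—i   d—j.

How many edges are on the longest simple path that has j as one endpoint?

4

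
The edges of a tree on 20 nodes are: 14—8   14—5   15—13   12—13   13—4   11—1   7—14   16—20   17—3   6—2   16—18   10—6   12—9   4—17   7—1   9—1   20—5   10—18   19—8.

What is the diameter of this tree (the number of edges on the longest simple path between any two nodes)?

BFS from 3 reaches 2 last, at distance 15; BFS from 2 confirms no node is farther.
Path: 3–17–4–13–12–9–1–7–14–5–20–16–18–10–6–2.

15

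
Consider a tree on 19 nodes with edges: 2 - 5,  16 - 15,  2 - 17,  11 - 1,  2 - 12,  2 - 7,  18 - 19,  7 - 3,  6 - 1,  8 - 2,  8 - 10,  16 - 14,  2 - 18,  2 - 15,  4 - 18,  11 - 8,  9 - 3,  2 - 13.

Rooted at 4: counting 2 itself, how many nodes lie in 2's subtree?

The subtree rooted at 2 contains: 2, 8, 7, 5, 15, 17, 13, 12, 11, 10, 3, 16, 1, 9, 14, 6 — 16 nodes.

16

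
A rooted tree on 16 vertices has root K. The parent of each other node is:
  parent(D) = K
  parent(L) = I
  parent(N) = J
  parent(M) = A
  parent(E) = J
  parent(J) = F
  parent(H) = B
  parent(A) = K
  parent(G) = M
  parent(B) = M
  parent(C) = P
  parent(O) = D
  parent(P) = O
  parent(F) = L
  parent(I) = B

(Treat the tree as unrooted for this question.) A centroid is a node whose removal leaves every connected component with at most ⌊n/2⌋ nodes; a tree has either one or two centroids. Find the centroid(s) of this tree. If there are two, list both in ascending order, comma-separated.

B, M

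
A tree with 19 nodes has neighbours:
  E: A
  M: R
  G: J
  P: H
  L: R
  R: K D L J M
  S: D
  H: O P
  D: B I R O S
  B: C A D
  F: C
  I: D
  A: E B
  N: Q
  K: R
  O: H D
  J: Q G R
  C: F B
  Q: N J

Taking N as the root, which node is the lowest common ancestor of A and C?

Path A→root: A B D R J Q N; path C→root: C B D R J Q N.
First common node: B.

B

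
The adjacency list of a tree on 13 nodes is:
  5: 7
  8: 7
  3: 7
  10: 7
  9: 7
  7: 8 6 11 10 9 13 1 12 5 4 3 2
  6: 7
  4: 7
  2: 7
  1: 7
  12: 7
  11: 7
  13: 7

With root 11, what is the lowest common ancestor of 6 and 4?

7

Path 6→root: 6 7 11; path 4→root: 4 7 11.
First common node: 7.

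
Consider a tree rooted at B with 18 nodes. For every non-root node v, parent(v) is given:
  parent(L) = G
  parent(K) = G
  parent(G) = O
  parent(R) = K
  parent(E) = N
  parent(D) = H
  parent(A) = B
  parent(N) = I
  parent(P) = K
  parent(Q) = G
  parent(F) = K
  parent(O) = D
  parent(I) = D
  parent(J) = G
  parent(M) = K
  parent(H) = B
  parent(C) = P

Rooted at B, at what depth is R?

6

B → H → D → O → G → K → R — 6 edges.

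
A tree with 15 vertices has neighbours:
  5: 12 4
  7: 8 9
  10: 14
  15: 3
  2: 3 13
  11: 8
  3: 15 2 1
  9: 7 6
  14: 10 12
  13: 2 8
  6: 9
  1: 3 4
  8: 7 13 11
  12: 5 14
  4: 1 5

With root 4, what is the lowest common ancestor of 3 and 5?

3's ancestor chain is 3, 1, 4 and 5's is 5, 4; they first meet at 4.

4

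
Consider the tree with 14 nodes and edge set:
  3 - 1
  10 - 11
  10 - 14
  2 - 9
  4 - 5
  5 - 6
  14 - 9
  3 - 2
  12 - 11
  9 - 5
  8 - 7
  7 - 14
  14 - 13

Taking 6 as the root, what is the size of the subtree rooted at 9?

11

The subtree rooted at 9 contains: 9, 14, 2, 10, 13, 7, 3, 11, 8, 1, 12 — 11 nodes.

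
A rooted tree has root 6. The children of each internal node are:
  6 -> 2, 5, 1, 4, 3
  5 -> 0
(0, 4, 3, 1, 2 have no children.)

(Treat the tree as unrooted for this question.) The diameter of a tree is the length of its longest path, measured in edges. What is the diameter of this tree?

3

A longest path is 0–5–6–4, with 3 edges.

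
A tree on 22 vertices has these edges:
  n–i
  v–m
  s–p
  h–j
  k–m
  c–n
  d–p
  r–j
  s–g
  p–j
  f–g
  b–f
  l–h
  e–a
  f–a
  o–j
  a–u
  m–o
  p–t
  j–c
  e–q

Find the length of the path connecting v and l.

5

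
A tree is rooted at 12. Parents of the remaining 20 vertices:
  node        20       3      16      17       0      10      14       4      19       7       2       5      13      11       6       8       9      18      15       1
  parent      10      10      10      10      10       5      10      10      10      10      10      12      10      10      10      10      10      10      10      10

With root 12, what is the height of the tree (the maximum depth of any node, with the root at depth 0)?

3

9 sits deepest: 12-5-10-9 — 3 edges from the root.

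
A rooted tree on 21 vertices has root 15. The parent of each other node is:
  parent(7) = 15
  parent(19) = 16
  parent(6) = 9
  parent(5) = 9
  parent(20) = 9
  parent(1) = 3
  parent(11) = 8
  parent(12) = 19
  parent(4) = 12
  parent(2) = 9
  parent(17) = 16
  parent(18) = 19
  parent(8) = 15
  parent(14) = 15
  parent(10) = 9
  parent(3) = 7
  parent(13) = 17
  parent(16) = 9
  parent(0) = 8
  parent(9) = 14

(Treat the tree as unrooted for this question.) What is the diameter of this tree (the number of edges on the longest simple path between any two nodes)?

A longest path is 4 – 12 – 19 – 16 – 9 – 14 – 15 – 7 – 3 – 1, with 9 edges.

9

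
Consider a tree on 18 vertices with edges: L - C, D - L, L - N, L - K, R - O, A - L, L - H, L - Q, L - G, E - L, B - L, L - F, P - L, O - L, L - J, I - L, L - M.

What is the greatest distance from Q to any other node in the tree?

The node farthest from Q is R, via Q-L-O-R — 3 edges.

3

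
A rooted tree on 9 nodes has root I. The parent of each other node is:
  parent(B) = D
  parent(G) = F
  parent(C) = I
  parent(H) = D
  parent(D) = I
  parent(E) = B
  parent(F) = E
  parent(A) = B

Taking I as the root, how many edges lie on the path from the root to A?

3

Climbing from A to the root: A–B–D–I. That's 3 steps.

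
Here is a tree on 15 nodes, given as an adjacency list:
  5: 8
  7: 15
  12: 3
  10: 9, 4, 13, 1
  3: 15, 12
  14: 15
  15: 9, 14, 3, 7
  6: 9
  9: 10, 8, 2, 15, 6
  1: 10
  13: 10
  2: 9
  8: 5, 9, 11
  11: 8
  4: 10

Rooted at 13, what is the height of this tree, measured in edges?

The longest root-to-leaf path is 13 → 10 → 9 → 15 → 3 → 12 (5 edges).

5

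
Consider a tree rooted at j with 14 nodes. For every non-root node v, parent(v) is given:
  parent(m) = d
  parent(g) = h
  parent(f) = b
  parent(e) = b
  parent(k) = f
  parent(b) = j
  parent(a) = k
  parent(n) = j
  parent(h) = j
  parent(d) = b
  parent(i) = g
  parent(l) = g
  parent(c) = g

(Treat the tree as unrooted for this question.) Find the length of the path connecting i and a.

i – g – h – j – b – f – k – a: 7 edges.

7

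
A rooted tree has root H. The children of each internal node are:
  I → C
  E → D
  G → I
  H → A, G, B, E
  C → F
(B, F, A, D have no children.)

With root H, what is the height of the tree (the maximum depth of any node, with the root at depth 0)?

4

The longest root-to-leaf path is H–G–I–C–F (4 edges).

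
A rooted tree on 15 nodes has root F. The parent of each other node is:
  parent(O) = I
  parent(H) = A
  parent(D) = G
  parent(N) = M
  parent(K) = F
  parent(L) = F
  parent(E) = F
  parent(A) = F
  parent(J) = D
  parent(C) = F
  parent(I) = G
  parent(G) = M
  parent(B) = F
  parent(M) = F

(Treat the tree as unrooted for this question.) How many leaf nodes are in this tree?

9

Degree-1 nodes: B, C, E, H, J, K, L, N, O — 9 of them.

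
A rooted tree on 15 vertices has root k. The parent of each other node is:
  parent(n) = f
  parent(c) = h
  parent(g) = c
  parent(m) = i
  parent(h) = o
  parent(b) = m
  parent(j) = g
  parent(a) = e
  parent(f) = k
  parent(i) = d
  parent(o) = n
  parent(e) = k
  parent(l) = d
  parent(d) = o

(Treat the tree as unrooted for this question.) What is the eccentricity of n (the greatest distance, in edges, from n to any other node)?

5

A farthest node from n is j (b also at distance 5).
The path n–o–h–c–g–j has 5 edges.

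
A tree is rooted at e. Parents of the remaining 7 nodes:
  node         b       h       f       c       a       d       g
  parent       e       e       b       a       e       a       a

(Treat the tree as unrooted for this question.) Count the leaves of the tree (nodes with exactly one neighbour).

5

The leaves are c, d, f, g, h.
That is 5 leaves.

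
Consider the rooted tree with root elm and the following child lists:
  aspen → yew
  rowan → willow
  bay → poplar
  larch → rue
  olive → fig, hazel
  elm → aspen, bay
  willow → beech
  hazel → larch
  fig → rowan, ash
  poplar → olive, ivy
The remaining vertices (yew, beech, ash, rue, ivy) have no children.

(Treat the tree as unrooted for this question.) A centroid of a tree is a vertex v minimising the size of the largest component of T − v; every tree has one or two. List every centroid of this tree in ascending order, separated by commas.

Removing olive splits the tree into components of sizes 6, 5, 3; the largest is 6 ≤ ⌊15/2⌋ = 7.
Every other node leaves some component of size > 7, so the centroid is unique.

olive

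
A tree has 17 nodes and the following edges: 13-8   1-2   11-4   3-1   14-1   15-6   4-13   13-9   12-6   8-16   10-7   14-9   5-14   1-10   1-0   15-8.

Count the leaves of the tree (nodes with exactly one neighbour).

8

Exactly 8 nodes have a single neighbour: 0, 2, 3, 5, 7, 11, 12, 16.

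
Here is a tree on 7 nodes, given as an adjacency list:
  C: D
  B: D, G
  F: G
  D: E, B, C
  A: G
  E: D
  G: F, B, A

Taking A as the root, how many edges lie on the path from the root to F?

2

A–G–F — 2 edges.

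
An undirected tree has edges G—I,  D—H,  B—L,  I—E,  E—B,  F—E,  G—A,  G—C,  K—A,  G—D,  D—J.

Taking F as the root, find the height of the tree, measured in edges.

5

A deepest node is H, reached by F–E–I–G–D–H.
That path has 5 edges, so the height is 5.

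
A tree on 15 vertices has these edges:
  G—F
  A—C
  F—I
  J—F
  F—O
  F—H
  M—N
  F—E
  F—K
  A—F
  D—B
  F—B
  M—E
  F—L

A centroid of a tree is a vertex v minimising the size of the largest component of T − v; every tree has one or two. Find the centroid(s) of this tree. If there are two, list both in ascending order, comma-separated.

Delete F: the remaining components have sizes 3, 2, 2, 1, 1, 1, 1, 1, 1, 1. Max 3 ≤ 7, so F is a centroid.
Every other node leaves some component of size > 7, so the centroid is unique.

F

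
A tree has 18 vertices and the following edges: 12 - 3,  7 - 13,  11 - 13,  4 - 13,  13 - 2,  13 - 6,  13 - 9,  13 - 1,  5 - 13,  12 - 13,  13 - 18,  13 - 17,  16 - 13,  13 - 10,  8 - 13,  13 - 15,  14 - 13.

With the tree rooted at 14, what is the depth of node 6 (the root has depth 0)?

2

Climbing from 6 to the root: 6–13–14. That's 2 steps.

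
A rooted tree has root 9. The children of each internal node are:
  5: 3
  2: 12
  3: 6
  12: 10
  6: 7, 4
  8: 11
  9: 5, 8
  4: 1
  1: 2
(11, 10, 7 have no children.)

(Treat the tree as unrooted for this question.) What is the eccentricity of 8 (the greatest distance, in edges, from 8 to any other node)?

A farthest node from 8 is 10.
The path 8–9–5–3–6–4–1–2–12–10 has 9 edges.

9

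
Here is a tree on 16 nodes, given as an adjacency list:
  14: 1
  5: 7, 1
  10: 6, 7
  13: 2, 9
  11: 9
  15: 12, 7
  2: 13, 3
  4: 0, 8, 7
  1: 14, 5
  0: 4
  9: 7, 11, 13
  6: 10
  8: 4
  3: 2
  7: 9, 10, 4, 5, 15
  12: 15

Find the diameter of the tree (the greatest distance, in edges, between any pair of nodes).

BFS from 3 reaches 14 last, at distance 7; BFS from 14 confirms no node is farther.
Path: 3 – 2 – 13 – 9 – 7 – 5 – 1 – 14.

7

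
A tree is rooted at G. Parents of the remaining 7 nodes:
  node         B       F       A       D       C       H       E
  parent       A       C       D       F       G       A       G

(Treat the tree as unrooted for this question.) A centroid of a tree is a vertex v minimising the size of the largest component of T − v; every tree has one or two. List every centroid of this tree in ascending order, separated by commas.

If F is removed the pieces have sizes 4, 3, all ≤ ⌊8/2⌋ = 4.
Its neighbour D also leaves a largest component of size 4, so both are centroids.

D, F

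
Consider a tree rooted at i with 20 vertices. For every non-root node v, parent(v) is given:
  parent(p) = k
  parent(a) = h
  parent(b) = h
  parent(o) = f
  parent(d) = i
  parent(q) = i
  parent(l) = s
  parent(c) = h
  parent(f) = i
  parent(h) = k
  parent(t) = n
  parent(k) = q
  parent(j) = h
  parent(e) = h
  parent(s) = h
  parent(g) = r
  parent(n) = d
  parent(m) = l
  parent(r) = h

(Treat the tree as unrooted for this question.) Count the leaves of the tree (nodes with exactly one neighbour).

10

Degree-1 nodes: a, b, c, e, g, j, m, o, p, t — 10 of them.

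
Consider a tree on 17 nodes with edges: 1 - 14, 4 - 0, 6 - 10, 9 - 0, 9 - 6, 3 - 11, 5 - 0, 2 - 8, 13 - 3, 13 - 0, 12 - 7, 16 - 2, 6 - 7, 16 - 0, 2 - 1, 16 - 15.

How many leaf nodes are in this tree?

Exactly 8 nodes have a single neighbour: 4, 5, 8, 10, 11, 12, 14, 15.

8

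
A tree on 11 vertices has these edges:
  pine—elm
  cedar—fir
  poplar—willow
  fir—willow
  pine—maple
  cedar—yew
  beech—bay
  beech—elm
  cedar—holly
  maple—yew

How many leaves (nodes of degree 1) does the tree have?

Exactly 3 nodes have a single neighbour: bay, holly, poplar.

3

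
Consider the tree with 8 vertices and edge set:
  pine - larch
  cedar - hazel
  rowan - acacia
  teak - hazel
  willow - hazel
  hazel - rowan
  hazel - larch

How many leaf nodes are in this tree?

Degree-1 nodes: acacia, cedar, pine, teak, willow — 5 of them.

5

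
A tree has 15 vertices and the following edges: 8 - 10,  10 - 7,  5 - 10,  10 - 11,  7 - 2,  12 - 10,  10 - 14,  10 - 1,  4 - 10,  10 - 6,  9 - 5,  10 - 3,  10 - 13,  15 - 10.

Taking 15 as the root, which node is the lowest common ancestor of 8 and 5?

10

Path 8→root: 8 10 15; path 5→root: 5 10 15.
First common node: 10.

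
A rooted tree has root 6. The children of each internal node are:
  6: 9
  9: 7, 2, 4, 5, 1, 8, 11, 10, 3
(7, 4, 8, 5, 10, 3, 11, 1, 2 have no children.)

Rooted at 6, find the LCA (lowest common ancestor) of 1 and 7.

9

1's ancestor chain is 1, 9, 6 and 7's is 7, 9, 6; they first meet at 9.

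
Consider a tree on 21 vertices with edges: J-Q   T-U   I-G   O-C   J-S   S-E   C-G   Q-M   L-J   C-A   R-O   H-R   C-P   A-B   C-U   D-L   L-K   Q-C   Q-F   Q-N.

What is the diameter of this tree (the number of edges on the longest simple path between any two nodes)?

Starting from H, a farthest node is E at distance 7.
One longest path: H–R–O–C–Q–J–S–E.
So the diameter is 7.

7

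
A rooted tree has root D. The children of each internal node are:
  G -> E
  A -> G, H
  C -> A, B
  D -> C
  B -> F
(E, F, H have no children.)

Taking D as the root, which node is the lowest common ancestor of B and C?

C

Ancestors of B (toward the root): B, C, D.
Ancestors of C: C, D.
The deepest node appearing in both lists is C.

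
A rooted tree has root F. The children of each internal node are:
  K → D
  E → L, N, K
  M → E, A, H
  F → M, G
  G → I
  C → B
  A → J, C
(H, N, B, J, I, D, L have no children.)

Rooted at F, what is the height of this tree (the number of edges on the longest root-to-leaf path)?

A deepest node is D, reached by F–M–E–K–D.
That path has 4 edges, so the height is 4.

4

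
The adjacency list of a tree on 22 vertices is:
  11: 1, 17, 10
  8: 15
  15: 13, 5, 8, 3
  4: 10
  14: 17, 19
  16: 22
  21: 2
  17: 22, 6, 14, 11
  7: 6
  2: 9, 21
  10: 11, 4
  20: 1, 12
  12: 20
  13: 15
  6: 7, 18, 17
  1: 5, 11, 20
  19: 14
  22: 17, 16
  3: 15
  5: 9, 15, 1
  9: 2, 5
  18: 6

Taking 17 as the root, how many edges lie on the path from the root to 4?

Path from 17 to 4: 17–11–10–4, which has 3 edges.

3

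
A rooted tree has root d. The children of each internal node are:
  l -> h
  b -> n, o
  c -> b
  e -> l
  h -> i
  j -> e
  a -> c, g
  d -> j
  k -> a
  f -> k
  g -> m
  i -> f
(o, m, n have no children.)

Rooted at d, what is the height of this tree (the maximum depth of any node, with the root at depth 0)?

11

A deepest node is n, reached by d – j – e – l – h – i – f – k – a – c – b – n.
That path has 11 edges, so the height is 11.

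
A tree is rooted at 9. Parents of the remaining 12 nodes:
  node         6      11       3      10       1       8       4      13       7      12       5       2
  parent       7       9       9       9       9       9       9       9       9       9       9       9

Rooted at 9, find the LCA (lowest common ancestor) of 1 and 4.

9

1's ancestor chain is 1, 9 and 4's is 4, 9; they first meet at 9.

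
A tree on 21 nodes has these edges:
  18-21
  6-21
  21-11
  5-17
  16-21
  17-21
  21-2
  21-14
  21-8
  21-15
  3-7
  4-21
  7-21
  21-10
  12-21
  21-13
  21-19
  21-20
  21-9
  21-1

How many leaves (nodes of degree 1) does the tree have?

18

Degree-1 nodes: 1, 2, 3, 4, 5, 6, 8, 9, 10, 11, 12, 13, 14, 15, 16, 18, 19, 20 — 18 of them.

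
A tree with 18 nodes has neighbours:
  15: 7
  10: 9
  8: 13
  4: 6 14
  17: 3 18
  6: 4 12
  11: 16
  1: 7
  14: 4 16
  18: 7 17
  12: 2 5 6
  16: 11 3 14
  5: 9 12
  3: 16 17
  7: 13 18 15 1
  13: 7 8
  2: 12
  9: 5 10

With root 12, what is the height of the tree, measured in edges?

A deepest node is 8, reached by 12-6-4-14-16-3-17-18-7-13-8.
That path has 10 edges, so the height is 10.

10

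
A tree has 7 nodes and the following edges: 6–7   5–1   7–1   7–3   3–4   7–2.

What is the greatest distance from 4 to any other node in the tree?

The node farthest from 4 is 5, via 4–3–7–1–5 — 4 edges.

4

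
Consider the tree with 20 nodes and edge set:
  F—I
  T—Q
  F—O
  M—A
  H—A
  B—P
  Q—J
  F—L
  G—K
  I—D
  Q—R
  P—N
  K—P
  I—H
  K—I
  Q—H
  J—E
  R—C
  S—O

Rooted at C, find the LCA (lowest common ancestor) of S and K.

I

Path S→root: S O F I H Q R C; path K→root: K I H Q R C.
First common node: I.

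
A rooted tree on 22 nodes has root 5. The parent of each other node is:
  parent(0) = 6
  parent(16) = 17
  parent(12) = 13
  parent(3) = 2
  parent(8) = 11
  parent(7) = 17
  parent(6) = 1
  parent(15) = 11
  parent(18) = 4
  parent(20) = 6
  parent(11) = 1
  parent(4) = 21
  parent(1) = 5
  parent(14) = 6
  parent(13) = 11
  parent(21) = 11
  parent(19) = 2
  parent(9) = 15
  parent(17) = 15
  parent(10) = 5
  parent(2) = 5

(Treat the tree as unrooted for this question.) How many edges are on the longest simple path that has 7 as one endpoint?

7

Distances from 7 peak at 7, attained at 19 (3 also at distance 7).
7 – 17 – 15 – 11 – 1 – 5 – 2 – 19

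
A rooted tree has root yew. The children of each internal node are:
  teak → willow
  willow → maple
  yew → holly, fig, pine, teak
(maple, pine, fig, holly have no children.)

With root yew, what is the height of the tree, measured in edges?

maple sits deepest: yew – teak – willow – maple — 3 edges from the root.

3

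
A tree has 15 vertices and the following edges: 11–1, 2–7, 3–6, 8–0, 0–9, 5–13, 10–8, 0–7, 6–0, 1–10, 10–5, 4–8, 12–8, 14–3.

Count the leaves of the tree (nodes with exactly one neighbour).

The leaves are 2, 4, 9, 11, 12, 13, 14.
That is 7 leaves.

7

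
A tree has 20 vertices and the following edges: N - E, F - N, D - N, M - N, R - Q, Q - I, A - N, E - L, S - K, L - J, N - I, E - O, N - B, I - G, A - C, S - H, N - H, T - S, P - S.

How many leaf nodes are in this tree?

12

Exactly 12 nodes have a single neighbour: B, C, D, F, G, J, K, M, O, P, R, T.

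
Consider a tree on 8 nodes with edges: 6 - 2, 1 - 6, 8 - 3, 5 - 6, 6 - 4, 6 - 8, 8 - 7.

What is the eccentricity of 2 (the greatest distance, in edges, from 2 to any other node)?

A farthest node from 2 is 7 (3 also at distance 3).
The path 2-6-8-7 has 3 edges.

3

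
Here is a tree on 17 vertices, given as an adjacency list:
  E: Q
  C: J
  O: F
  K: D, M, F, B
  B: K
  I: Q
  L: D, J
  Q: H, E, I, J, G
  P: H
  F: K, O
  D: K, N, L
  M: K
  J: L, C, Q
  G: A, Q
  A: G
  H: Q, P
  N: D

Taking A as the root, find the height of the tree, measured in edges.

The longest root-to-leaf path is A-G-Q-J-L-D-K-F-O (8 edges).

8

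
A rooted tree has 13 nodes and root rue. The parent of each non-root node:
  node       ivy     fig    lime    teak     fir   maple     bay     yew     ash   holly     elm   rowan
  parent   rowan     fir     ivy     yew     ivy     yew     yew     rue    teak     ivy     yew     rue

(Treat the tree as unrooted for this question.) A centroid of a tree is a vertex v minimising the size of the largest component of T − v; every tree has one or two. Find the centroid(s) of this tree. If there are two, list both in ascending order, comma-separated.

rue

Removing rue splits the tree into components of sizes 6, 6; the largest is 6 ≤ ⌊13/2⌋ = 6.
No neighbour of rue does as well, so rue is the unique centroid.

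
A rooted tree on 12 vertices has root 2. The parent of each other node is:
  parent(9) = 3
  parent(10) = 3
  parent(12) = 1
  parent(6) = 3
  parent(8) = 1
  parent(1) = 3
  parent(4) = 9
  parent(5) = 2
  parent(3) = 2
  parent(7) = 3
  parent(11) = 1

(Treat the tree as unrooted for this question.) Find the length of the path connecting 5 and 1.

3

Walking from 5: 5 - 2 - 3 - 1. Length 3.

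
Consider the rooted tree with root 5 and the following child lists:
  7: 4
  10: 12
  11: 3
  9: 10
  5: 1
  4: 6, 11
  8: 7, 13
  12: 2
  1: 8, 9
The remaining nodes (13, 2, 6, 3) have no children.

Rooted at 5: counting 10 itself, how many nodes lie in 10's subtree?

The subtree rooted at 10 contains: 10, 12, 2 — 3 nodes.

3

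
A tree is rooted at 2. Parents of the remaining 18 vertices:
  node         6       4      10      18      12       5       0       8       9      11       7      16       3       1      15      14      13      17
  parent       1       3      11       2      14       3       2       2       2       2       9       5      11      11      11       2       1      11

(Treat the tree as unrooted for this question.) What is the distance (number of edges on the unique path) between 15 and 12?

4

15 – 11 – 2 – 14 – 12: 4 edges.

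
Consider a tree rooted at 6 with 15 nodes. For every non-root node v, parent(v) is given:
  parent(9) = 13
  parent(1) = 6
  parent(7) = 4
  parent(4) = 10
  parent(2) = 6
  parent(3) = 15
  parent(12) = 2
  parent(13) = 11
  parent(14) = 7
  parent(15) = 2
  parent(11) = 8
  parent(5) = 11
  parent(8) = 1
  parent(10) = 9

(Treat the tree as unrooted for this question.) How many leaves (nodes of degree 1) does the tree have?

4

The leaves are 3, 5, 12, 14.
That is 4 leaves.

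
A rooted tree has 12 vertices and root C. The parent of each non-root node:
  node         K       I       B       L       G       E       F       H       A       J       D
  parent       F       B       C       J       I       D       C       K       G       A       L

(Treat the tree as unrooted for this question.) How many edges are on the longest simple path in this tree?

11

BFS from H reaches E last, at distance 11; BFS from E confirms no node is farther.
Path: H-K-F-C-B-I-G-A-J-L-D-E.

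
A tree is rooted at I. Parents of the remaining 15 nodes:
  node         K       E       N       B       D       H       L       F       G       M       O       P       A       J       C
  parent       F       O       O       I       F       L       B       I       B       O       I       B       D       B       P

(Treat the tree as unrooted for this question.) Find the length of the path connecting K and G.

Walking from K: K – F – I – B – G. Length 4.

4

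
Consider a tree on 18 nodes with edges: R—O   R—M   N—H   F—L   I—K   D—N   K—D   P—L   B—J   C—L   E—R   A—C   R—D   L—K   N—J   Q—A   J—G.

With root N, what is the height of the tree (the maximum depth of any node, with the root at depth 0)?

6

Q sits deepest: N–D–K–L–C–A–Q — 6 edges from the root.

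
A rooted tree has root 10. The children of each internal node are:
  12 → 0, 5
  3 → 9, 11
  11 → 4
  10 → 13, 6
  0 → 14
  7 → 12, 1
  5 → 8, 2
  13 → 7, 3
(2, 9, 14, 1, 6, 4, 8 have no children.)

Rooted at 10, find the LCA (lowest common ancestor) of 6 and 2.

10

Path 6→root: 6 10; path 2→root: 2 5 12 7 13 10.
First common node: 10.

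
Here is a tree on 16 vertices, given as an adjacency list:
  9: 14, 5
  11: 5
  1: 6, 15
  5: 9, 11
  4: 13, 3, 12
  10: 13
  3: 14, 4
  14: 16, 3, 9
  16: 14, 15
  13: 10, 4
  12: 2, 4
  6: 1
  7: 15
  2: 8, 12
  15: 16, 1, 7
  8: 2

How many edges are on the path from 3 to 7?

3 - 14 - 16 - 15 - 7: 4 edges.

4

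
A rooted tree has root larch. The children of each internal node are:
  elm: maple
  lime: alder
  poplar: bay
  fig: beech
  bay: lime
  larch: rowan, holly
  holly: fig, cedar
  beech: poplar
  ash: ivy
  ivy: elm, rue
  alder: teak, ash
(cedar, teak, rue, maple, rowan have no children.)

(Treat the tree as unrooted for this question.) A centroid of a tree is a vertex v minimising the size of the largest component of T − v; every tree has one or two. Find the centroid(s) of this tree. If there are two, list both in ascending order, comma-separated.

Delete lime: the remaining components have sizes 8, 7. Max 8 ≤ 8, so lime is a centroid.
bay is adjacent to lime and is also a centroid (the largest component after removing it is likewise 8).

bay, lime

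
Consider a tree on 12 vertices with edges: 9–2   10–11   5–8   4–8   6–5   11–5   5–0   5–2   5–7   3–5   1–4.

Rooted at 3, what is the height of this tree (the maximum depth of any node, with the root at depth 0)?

4

1 sits deepest: 3–5–8–4–1 — 4 edges from the root.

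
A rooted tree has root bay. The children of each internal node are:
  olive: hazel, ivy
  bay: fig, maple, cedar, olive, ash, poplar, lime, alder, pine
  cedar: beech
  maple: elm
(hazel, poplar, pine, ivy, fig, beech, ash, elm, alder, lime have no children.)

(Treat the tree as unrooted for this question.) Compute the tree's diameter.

BFS from ivy reaches beech last, at distance 4; BFS from beech confirms no node is farther.
Path: ivy–olive–bay–cedar–beech.

4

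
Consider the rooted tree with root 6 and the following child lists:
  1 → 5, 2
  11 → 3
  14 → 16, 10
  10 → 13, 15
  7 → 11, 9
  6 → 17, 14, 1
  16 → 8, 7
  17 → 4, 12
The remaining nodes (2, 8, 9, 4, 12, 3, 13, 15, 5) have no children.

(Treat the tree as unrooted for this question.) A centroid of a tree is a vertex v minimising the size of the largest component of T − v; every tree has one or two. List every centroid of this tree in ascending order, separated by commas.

Removing 14 splits the tree into components of sizes 7, 6, 3; the largest is 7 ≤ ⌊17/2⌋ = 8.
Every other node leaves some component of size > 8, so the centroid is unique.

14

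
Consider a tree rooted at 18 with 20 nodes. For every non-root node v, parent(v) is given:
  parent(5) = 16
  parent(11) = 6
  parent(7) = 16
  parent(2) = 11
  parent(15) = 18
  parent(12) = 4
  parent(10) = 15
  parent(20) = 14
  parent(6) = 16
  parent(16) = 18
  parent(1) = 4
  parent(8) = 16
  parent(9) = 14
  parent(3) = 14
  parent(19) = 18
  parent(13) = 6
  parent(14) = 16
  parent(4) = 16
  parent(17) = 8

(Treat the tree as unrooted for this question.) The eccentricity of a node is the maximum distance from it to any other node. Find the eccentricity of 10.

A farthest node from 10 is 2.
The path 10-15-18-16-6-11-2 has 6 edges.

6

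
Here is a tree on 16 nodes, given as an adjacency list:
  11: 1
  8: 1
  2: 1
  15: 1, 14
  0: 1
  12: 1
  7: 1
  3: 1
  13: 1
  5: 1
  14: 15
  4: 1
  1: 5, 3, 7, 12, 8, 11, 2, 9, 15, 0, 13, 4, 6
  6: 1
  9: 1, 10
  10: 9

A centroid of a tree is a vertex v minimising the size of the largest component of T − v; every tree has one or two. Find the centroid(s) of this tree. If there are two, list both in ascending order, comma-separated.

1

If 1 is removed the pieces have sizes 2, 2, 1, 1, 1, 1, 1, 1, 1, 1, 1, 1, 1, all ≤ ⌊16/2⌋ = 8.
Every other node leaves some component of size > 8, so the centroid is unique.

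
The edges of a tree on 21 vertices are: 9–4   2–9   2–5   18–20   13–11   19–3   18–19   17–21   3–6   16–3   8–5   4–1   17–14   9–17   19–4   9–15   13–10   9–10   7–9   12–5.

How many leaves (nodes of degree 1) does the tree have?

Exactly 11 nodes have a single neighbour: 1, 6, 7, 8, 11, 12, 14, 15, 16, 20, 21.

11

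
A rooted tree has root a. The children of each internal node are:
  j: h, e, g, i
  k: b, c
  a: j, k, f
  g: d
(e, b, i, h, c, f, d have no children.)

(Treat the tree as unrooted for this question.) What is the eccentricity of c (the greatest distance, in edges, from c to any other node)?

5

The node farthest from c is d, via c-k-a-j-g-d — 5 edges.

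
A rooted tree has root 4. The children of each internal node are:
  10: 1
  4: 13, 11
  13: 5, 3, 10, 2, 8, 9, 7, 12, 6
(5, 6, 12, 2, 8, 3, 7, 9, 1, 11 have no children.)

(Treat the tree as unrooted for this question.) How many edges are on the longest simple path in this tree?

BFS from 1 reaches 11 last, at distance 4; BFS from 11 confirms no node is farther.
Path: 1-10-13-4-11.

4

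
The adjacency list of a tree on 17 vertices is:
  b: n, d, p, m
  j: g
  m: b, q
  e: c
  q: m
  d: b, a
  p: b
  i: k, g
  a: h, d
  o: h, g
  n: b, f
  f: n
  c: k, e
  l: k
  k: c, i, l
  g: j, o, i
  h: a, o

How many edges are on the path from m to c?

Walking from m: m – b – d – a – h – o – g – i – k – c. Length 9.

9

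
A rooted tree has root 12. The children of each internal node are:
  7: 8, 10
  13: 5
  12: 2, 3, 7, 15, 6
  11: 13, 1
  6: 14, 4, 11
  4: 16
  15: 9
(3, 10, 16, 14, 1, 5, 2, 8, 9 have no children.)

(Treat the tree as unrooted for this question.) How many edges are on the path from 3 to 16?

4

Walking from 3: 3–12–6–4–16. Length 4.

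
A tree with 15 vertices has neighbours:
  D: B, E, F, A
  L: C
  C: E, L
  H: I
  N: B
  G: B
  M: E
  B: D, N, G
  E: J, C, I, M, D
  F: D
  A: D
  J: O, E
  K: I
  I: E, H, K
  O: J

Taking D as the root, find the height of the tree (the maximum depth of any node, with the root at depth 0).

3

K sits deepest: D-E-I-K — 3 edges from the root.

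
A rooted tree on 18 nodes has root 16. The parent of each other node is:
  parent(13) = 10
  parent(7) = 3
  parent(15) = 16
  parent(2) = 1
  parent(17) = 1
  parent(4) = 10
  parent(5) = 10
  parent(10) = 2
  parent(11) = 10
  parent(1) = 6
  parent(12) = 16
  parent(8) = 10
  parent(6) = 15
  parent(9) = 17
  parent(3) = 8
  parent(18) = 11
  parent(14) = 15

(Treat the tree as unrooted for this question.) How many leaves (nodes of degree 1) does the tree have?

Exactly 8 nodes have a single neighbour: 4, 5, 7, 9, 12, 13, 14, 18.

8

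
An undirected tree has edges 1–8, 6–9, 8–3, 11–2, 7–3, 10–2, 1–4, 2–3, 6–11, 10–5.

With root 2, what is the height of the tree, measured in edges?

A deepest node is 4, reached by 2-3-8-1-4.
That path has 4 edges, so the height is 4.

4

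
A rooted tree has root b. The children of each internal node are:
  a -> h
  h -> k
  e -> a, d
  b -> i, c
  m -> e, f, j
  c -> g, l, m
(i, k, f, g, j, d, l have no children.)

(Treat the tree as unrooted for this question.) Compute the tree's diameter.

7

BFS from k reaches i last, at distance 7; BFS from i confirms no node is farther.
Path: k – h – a – e – m – c – b – i.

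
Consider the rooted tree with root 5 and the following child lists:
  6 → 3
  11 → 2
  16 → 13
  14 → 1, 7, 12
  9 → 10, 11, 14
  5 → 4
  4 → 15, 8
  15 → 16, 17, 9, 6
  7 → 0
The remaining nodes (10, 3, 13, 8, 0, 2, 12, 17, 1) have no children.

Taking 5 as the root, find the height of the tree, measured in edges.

A deepest node is 0, reached by 5-4-15-9-14-7-0.
That path has 6 edges, so the height is 6.

6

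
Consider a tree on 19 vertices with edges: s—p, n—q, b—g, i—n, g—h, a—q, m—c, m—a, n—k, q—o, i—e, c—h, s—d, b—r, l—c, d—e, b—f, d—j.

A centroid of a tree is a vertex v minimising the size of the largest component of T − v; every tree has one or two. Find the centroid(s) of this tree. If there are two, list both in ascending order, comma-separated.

q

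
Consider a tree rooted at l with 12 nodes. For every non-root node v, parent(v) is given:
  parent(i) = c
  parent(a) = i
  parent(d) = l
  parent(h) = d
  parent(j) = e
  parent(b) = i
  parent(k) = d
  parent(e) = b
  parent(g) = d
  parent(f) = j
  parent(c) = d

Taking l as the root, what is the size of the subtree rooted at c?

7

c's subtree: {c, i, a, b, e, j, f}, size 7.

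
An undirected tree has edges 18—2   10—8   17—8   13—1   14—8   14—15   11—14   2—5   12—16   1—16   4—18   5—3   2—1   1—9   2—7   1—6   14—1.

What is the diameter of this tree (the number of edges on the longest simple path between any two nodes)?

A longest path is 17-8-14-1-2-18-4, with 6 edges.

6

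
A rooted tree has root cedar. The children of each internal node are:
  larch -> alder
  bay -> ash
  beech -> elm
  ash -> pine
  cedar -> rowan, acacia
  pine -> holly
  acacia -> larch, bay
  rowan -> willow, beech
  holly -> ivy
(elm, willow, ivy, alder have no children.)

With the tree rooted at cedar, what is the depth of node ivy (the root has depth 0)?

Climbing from ivy to the root: ivy–holly–pine–ash–bay–acacia–cedar. That's 6 steps.

6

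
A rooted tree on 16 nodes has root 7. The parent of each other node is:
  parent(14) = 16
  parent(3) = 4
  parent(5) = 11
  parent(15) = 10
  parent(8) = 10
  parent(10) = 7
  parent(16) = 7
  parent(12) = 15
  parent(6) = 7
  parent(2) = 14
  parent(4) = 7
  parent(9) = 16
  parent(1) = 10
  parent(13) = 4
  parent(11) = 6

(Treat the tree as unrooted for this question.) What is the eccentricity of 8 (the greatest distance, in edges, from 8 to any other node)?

A farthest node from 8 is 5 (2 also at distance 5).
The path 8–10–7–6–11–5 has 5 edges.

5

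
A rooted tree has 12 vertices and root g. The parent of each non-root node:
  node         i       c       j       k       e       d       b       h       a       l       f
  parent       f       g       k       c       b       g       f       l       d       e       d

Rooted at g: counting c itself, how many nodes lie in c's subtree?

The subtree rooted at c contains: c, k, j — 3 nodes.

3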